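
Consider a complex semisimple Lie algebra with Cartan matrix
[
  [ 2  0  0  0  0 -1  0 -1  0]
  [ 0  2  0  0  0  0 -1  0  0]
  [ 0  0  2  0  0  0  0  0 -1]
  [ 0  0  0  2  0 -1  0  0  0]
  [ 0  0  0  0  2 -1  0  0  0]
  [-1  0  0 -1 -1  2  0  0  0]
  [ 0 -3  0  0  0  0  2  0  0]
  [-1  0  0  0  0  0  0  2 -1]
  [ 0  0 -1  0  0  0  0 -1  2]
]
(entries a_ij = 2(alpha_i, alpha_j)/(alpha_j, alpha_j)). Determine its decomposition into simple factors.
type D_7 + type G_2

The diagram associated to this matrix has two connected components: the simple roots {alpha_1, alpha_3, alpha_4, alpha_5, alpha_6, alpha_8, alpha_9} form a chain of 5 nodes with a fork of two nodes at one end (D_7), and {alpha_2, alpha_7} form two nodes joined by a triple edge (G_2). A semisimple Lie algebra decomposes uniquely as the direct sum of simple ideals, one per connected component of its Dynkin diagram, so g ≅ D_7 ⊕ G_2 (dimension 91 + 14 = 105).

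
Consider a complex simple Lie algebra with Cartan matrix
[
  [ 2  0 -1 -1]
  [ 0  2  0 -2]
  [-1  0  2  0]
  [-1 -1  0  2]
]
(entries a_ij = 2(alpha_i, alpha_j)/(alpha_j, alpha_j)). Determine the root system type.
C4

The matrix has rank 4 with 2's on the diagonal. Reading the off-diagonal entries as Dynkin edges (a single edge where a_ij = a_ji = -1; a double or triple edge where a_ij * a_ji = 2 or 3), the diagram is a chain of 4 nodes with a double edge at one end; the terminal node there is the unique long simple root (C_4). One simple-root ordering that puts it in standard form is (alpha_3, alpha_1, alpha_4, alpha_2). So the algebra is type C_4, i.e. sp(8).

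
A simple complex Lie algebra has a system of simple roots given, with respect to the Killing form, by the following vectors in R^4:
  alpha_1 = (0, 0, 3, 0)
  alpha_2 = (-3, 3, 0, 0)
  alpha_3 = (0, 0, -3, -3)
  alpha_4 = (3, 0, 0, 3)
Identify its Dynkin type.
Compute the Cartan integers a_ij = 2(alpha_i, alpha_j)/(alpha_j, alpha_j); the resulting 4x4 Cartan matrix is
[[2, 0, -1, 0], [0, 2, 0, -1], [-2, 0, 2, -1], [0, -1, -1, 2]].
The roots have two lengths (squared-length ratio 2:1); the short ones are alpha_{1}. The associated Dynkin diagram is a chain of 4 nodes with a double edge at one end; the terminal node there is the unique short simple root (B_4), so the type is B_4 (the algebra so(9)).

B_4 (so(9))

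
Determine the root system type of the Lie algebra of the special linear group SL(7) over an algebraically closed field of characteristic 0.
A6

This is sl(7), which has dimension 7^2 - 1 = 48 and rank 7 - 1 = 6 (a Cartan subalgebra is the diagonal traceless matrices). In the classification of classical Lie algebras, the special linear algebra sl(n+1) has type A_n; here n = 6, so the Dynkin diagram is a chain of 6 nodes with single edges (A_6). Hence the type is A_6.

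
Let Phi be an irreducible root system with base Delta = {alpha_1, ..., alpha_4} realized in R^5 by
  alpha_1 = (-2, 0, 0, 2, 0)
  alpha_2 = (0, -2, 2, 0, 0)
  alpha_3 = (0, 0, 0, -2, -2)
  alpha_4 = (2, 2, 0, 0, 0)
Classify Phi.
A_4

Compute the Cartan integers a_ij = 2(alpha_i, alpha_j)/(alpha_j, alpha_j); the resulting 4x4 Cartan matrix is
[[2, 0, -1, -1], [0, 2, 0, -1], [-1, 0, 2, 0], [-1, -1, 0, 2]].
All simple roots have the same length, so the diagram is simply laced. The associated Dynkin diagram is a chain of 4 nodes with single edges (A_4), so the type is A_4 (the algebra sl(5)).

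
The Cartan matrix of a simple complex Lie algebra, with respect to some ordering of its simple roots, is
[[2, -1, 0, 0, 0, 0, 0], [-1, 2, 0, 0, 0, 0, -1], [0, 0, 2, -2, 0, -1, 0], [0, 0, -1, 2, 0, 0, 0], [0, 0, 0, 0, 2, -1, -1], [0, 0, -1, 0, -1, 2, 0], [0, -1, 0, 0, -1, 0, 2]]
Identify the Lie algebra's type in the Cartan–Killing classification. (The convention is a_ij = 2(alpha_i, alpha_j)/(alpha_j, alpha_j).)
B_7

The matrix has rank 7 with 2's on the diagonal. Reading the off-diagonal entries as Dynkin edges (a single edge where a_ij = a_ji = -1; a double or triple edge where a_ij * a_ji = 2 or 3), the diagram is a chain of 7 nodes with a double edge at one end; the terminal node there is the unique short simple root (B_7). One simple-root ordering that puts it in standard form is (alpha_1, alpha_2, alpha_7, alpha_5, alpha_6, alpha_3, alpha_4). So the algebra is type B_7, i.e. so(15).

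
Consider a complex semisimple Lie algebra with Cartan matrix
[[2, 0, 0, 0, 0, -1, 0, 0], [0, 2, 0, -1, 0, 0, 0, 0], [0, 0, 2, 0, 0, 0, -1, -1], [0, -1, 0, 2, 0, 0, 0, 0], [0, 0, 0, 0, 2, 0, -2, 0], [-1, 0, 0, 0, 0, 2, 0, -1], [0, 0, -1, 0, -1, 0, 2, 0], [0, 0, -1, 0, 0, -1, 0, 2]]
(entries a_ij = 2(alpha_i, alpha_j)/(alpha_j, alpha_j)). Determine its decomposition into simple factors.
type A_2 + type C_6

The diagram associated to this matrix has two connected components: the simple roots {alpha_2, alpha_4} form a chain of 2 nodes with single edges (A_2), and {alpha_1, alpha_3, alpha_5, alpha_6, alpha_7, alpha_8} form a chain of 6 nodes with a double edge at one end; the terminal node there is the unique long simple root (C_6). A semisimple Lie algebra decomposes uniquely as the direct sum of simple ideals, one per connected component of its Dynkin diagram, so g ≅ A_2 ⊕ C_6 (dimension 8 + 78 = 86).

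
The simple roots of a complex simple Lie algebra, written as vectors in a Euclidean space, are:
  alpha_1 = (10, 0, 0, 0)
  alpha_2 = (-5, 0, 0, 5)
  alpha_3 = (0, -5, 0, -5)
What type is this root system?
Compute the Cartan integers a_ij = 2(alpha_i, alpha_j)/(alpha_j, alpha_j); the resulting 3x3 Cartan matrix is
[[2, -2, 0], [-1, 2, -1], [0, -1, 2]].
The roots have two lengths (squared-length ratio 2:1); the short ones are alpha_{2,3}. The associated Dynkin diagram is a chain of 3 nodes with a double edge at one end; the terminal node there is the unique long simple root (C_3), so the type is C_3 (the algebra sp(6)).

type C_3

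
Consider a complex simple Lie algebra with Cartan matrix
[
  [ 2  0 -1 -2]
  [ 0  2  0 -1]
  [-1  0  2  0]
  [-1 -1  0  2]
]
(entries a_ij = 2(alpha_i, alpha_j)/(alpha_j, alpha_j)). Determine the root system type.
F4

The matrix has rank 4 with 2's on the diagonal. Reading the off-diagonal entries as Dynkin edges (a single edge where a_ij = a_ji = -1; a double or triple edge where a_ij * a_ji = 2 or 3), the diagram is a chain of 4 nodes with a double edge between the middle two (F_4). One simple-root ordering that puts it in standard form is (alpha_3, alpha_1, alpha_4, alpha_2). So the algebra is type F_4.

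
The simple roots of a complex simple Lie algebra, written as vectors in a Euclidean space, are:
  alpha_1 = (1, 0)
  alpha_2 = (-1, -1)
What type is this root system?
Compute the Cartan integers a_ij = 2(alpha_i, alpha_j)/(alpha_j, alpha_j); the resulting 2x2 Cartan matrix is
[[2, -1], [-2, 2]].
The roots have two lengths (squared-length ratio 2:1); the short ones are alpha_{1}. The associated Dynkin diagram is a chain of 2 nodes with a double edge at one end; the terminal node there is the unique short simple root (B_2), so the type is B_2 (the algebra so(5)).

B_2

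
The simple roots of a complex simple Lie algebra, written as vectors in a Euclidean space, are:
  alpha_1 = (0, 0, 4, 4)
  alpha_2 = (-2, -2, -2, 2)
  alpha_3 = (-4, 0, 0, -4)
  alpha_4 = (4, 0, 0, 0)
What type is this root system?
Compute the Cartan integers a_ij = 2(alpha_i, alpha_j)/(alpha_j, alpha_j); the resulting 4x4 Cartan matrix is
[[2, 0, -1, 0], [0, 2, 0, -1], [-1, 0, 2, -2], [0, -1, -1, 2]].
The roots have two lengths (squared-length ratio 2:1); the short ones are alpha_{2,4}. The associated Dynkin diagram is a chain of 4 nodes with a double edge between the middle two (F_4), so the type is F_4.

type F_4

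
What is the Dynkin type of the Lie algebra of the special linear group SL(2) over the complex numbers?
This is sl(2), which has dimension 2^2 - 1 = 3 and rank 2 - 1 = 1 (a Cartan subalgebra is the diagonal traceless matrices). In the classification of classical Lie algebras, the special linear algebra sl(n+1) has type A_n; here n = 1, so the Dynkin diagram is a chain of 1 nodes with single edges (A_1). Hence the type is A_1.

A1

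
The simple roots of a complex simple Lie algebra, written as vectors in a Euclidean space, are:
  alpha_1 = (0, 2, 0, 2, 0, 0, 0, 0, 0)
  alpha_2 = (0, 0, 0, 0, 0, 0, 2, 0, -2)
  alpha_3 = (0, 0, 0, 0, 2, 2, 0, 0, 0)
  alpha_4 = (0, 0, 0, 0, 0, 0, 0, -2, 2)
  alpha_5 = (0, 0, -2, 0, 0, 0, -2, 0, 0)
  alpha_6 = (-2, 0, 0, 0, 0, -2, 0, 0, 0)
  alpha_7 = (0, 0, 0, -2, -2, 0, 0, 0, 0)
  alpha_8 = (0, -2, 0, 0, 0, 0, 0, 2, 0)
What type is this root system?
A_8

Compute the Cartan integers a_ij = 2(alpha_i, alpha_j)/(alpha_j, alpha_j); the resulting 8x8 Cartan matrix is
[[2, 0, 0, 0, 0, 0, -1, -1], [0, 2, 0, -1, -1, 0, 0, 0], [0, 0, 2, 0, 0, -1, -1, 0], [0, -1, 0, 2, 0, 0, 0, -1], [0, -1, 0, 0, 2, 0, 0, 0], [0, 0, -1, 0, 0, 2, 0, 0], [-1, 0, -1, 0, 0, 0, 2, 0], [-1, 0, 0, -1, 0, 0, 0, 2]].
All simple roots have the same length, so the diagram is simply laced. The associated Dynkin diagram is a chain of 8 nodes with single edges (A_8), so the type is A_8 (the algebra sl(9)).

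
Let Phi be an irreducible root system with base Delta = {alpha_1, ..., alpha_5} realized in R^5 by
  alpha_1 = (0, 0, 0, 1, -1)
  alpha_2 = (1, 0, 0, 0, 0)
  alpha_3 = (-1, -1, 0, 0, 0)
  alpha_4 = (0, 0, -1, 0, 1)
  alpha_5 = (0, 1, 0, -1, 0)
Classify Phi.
Compute the Cartan integers a_ij = 2(alpha_i, alpha_j)/(alpha_j, alpha_j); the resulting 5x5 Cartan matrix is
[[2, 0, 0, -1, -1], [0, 2, -1, 0, 0], [0, -2, 2, 0, -1], [-1, 0, 0, 2, 0], [-1, 0, -1, 0, 2]].
The roots have two lengths (squared-length ratio 2:1); the short ones are alpha_{2}. The associated Dynkin diagram is a chain of 5 nodes with a double edge at one end; the terminal node there is the unique short simple root (B_5), so the type is B_5 (the algebra so(11)).

B5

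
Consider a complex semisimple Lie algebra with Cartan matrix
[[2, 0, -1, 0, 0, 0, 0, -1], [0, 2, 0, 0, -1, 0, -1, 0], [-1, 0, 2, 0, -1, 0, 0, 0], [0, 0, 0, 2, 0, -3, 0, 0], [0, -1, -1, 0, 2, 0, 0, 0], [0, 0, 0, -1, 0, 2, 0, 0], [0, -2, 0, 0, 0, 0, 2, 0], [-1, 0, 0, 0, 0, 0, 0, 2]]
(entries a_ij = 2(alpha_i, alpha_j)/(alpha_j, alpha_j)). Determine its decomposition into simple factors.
The diagram associated to this matrix has two connected components: the simple roots {alpha_1, alpha_2, alpha_3, alpha_5, alpha_7, alpha_8} form a chain of 6 nodes with a double edge at one end; the terminal node there is the unique long simple root (C_6), and {alpha_4, alpha_6} form two nodes joined by a triple edge (G_2). A semisimple Lie algebra decomposes uniquely as the direct sum of simple ideals, one per connected component of its Dynkin diagram, so g ≅ C_6 ⊕ G_2 (dimension 78 + 14 = 92).

C6 ⊕ G2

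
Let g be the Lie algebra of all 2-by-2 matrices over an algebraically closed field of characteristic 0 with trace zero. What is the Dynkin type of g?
This is sl(2), which has dimension 2^2 - 1 = 3 and rank 2 - 1 = 1 (a Cartan subalgebra is the diagonal traceless matrices). In the classification of classical Lie algebras, the special linear algebra sl(n+1) has type A_n; here n = 1, so the Dynkin diagram is a chain of 1 nodes with single edges (A_1). Hence the type is A_1.

type A_1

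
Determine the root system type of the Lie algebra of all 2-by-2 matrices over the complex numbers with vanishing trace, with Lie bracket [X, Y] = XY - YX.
type A_1

This is sl(2), which has dimension 2^2 - 1 = 3 and rank 2 - 1 = 1 (a Cartan subalgebra is the diagonal traceless matrices). In the classification of classical Lie algebras, the special linear algebra sl(n+1) has type A_n; here n = 1, so the Dynkin diagram is a chain of 1 nodes with single edges (A_1). Hence the type is A_1.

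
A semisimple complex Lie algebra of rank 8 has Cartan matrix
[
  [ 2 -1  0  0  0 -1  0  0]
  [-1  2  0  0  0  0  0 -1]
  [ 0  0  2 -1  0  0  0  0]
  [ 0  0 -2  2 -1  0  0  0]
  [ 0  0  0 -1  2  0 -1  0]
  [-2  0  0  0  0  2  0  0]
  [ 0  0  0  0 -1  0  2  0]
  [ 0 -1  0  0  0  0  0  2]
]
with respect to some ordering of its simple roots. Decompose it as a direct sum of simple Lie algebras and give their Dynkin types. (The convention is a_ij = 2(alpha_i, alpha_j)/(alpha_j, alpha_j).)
B_4 + C_4

The diagram associated to this matrix has two connected components: the simple roots {alpha_3, alpha_4, alpha_5, alpha_7} form a chain of 4 nodes with a double edge at one end; the terminal node there is the unique short simple root (B_4), and {alpha_1, alpha_2, alpha_6, alpha_8} form a chain of 4 nodes with a double edge at one end; the terminal node there is the unique long simple root (C_4). A semisimple Lie algebra decomposes uniquely as the direct sum of simple ideals, one per connected component of its Dynkin diagram, so g ≅ B_4 ⊕ C_4 (dimension 36 + 36 = 72).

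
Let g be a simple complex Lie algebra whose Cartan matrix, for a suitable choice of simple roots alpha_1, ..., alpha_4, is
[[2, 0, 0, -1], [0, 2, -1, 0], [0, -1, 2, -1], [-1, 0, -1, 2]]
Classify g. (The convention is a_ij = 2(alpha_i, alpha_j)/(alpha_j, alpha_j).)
The matrix has rank 4 with 2's on the diagonal. Reading the off-diagonal entries as Dynkin edges (a single edge where a_ij = a_ji = -1; a double or triple edge where a_ij * a_ji = 2 or 3), the diagram is a chain of 4 nodes with single edges (A_4). One simple-root ordering that puts it in standard form is (alpha_2, alpha_3, alpha_4, alpha_1). So the algebra is type A_4, i.e. sl(5).

type A_4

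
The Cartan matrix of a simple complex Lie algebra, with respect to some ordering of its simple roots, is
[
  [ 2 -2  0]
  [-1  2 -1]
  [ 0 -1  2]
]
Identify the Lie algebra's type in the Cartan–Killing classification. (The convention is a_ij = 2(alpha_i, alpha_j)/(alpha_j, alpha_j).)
The matrix has rank 3 with 2's on the diagonal. Reading the off-diagonal entries as Dynkin edges (a single edge where a_ij = a_ji = -1; a double or triple edge where a_ij * a_ji = 2 or 3), the diagram is a chain of 3 nodes with a double edge at one end; the terminal node there is the unique long simple root (C_3). One simple-root ordering that puts it in standard form is (alpha_3, alpha_2, alpha_1). So the algebra is type C_3, i.e. sp(6).

C3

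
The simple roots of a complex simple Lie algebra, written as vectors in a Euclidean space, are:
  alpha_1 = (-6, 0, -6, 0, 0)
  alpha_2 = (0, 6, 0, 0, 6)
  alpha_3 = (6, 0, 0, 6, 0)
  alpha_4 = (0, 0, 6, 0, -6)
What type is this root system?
Compute the Cartan integers a_ij = 2(alpha_i, alpha_j)/(alpha_j, alpha_j); the resulting 4x4 Cartan matrix is
[[2, 0, -1, -1], [0, 2, 0, -1], [-1, 0, 2, 0], [-1, -1, 0, 2]].
All simple roots have the same length, so the diagram is simply laced. The associated Dynkin diagram is a chain of 4 nodes with single edges (A_4), so the type is A_4 (the algebra sl(5)).

A_4 (sl(5))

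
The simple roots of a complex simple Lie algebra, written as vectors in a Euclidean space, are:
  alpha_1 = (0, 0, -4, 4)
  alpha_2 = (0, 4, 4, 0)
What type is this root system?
Compute the Cartan integers a_ij = 2(alpha_i, alpha_j)/(alpha_j, alpha_j); the resulting 2x2 Cartan matrix is
[[2, -1], [-1, 2]].
All simple roots have the same length, so the diagram is simply laced. The associated Dynkin diagram is a chain of 2 nodes with single edges (A_2), so the type is A_2 (the algebra sl(3)).

A_2 (sl(3))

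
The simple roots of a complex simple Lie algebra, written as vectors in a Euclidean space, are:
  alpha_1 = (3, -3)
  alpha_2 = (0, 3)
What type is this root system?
Compute the Cartan integers a_ij = 2(alpha_i, alpha_j)/(alpha_j, alpha_j); the resulting 2x2 Cartan matrix is
[[2, -2], [-1, 2]].
The roots have two lengths (squared-length ratio 2:1); the short ones are alpha_{2}. The associated Dynkin diagram is a chain of 2 nodes with a double edge at one end; the terminal node there is the unique short simple root (B_2), so the type is B_2 (the algebra so(5)).

B_2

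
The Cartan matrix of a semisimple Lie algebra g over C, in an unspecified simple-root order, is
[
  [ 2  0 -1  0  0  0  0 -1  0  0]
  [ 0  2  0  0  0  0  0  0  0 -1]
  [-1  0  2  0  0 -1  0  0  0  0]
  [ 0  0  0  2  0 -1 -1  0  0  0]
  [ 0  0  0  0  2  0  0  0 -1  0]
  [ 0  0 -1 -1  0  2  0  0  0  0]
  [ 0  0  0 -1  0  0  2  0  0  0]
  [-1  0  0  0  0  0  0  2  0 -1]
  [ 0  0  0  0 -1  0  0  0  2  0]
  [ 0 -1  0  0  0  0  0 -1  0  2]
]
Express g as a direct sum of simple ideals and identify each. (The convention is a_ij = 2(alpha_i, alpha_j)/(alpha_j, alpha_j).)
A_2 + A_8

The diagram associated to this matrix has two connected components: the simple roots {alpha_5, alpha_9} form a chain of 2 nodes with single edges (A_2), and {alpha_1, alpha_2, alpha_3, alpha_4, alpha_6, alpha_7, alpha_8, alpha_10} form a chain of 8 nodes with single edges (A_8). A semisimple Lie algebra decomposes uniquely as the direct sum of simple ideals, one per connected component of its Dynkin diagram, so g ≅ A_2 ⊕ A_8 (dimension 8 + 80 = 88).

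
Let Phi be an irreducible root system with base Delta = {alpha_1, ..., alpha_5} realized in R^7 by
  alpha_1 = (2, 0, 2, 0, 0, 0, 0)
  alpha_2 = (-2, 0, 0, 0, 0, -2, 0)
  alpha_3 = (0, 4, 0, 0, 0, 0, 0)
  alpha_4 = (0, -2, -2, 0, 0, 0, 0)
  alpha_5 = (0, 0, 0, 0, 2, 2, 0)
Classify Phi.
C_5

Compute the Cartan integers a_ij = 2(alpha_i, alpha_j)/(alpha_j, alpha_j); the resulting 5x5 Cartan matrix is
[[2, -1, 0, -1, 0], [-1, 2, 0, 0, -1], [0, 0, 2, -2, 0], [-1, 0, -1, 2, 0], [0, -1, 0, 0, 2]].
The roots have two lengths (squared-length ratio 2:1); the short ones are alpha_{1,2,4,5}. The associated Dynkin diagram is a chain of 5 nodes with a double edge at one end; the terminal node there is the unique long simple root (C_5), so the type is C_5 (the algebra sp(10)).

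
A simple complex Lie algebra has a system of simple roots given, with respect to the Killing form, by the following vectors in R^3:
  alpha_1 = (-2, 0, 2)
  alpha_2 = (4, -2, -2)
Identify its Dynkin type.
G_2

Compute the Cartan integers a_ij = 2(alpha_i, alpha_j)/(alpha_j, alpha_j); the resulting 2x2 Cartan matrix is
[[2, -1], [-3, 2]].
The roots have two lengths (squared-length ratio 3:1); the short ones are alpha_{1}. The associated Dynkin diagram is two nodes joined by a triple edge (G_2), so the type is G_2.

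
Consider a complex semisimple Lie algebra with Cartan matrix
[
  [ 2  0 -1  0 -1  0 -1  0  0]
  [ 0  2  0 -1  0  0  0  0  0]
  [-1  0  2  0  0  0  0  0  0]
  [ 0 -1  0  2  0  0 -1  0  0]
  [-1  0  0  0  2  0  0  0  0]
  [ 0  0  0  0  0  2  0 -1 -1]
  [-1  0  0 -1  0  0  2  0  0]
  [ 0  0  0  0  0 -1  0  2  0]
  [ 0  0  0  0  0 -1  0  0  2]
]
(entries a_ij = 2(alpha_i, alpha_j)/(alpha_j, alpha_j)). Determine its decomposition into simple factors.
The diagram associated to this matrix has two connected components: the simple roots {alpha_6, alpha_8, alpha_9} form a chain of 3 nodes with single edges (A_3), and {alpha_1, alpha_2, alpha_3, alpha_4, alpha_5, alpha_7} form a chain of 4 nodes with a fork of two nodes at one end (D_6). A semisimple Lie algebra decomposes uniquely as the direct sum of simple ideals, one per connected component of its Dynkin diagram, so g ≅ A_3 ⊕ D_6 (dimension 15 + 66 = 81).

A_3 (sl(4)) + D_6 (so(12))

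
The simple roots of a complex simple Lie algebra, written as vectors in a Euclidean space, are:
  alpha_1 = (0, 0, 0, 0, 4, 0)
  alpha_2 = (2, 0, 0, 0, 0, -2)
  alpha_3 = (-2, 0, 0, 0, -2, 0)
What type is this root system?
Compute the Cartan integers a_ij = 2(alpha_i, alpha_j)/(alpha_j, alpha_j); the resulting 3x3 Cartan matrix is
[[2, 0, -2], [0, 2, -1], [-1, -1, 2]].
The roots have two lengths (squared-length ratio 2:1); the short ones are alpha_{2,3}. The associated Dynkin diagram is a chain of 3 nodes with a double edge at one end; the terminal node there is the unique long simple root (C_3), so the type is C_3 (the algebra sp(6)).

C_3 (sp(6))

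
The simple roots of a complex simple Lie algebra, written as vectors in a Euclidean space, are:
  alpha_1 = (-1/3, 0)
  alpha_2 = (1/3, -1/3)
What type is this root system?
B2

Compute the Cartan integers a_ij = 2(alpha_i, alpha_j)/(alpha_j, alpha_j); the resulting 2x2 Cartan matrix is
[[2, -1], [-2, 2]].
The roots have two lengths (squared-length ratio 2:1); the short ones are alpha_{1}. The associated Dynkin diagram is a chain of 2 nodes with a double edge at one end; the terminal node there is the unique short simple root (B_2), so the type is B_2 (the algebra so(5)).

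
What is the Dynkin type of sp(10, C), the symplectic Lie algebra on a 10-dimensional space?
type C_5

This is sp(10), which has dimension 10(10+1)/2 = 55 and rank 10/2 = 5. In the classification of classical Lie algebras, the symplectic algebra sp(2n) has type C_n; here n = 5, so the Dynkin diagram is a chain of 5 nodes with a double edge at one end; the terminal node there is the unique long simple root (C_5). Hence the type is C_5.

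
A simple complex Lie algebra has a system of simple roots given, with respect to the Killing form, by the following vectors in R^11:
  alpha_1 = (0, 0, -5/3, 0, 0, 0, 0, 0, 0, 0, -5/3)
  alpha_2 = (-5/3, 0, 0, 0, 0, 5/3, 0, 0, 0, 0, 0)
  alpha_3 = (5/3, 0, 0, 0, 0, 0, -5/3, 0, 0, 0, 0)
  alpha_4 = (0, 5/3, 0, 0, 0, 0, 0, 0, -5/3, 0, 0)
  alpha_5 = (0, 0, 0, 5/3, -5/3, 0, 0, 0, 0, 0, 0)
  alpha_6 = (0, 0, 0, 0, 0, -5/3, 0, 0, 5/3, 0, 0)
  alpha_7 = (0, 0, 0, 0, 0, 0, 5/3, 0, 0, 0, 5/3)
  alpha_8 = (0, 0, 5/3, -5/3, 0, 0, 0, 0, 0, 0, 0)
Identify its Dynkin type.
A8

Compute the Cartan integers a_ij = 2(alpha_i, alpha_j)/(alpha_j, alpha_j); the resulting 8x8 Cartan matrix is
[[2, 0, 0, 0, 0, 0, -1, -1], [0, 2, -1, 0, 0, -1, 0, 0], [0, -1, 2, 0, 0, 0, -1, 0], [0, 0, 0, 2, 0, -1, 0, 0], [0, 0, 0, 0, 2, 0, 0, -1], [0, -1, 0, -1, 0, 2, 0, 0], [-1, 0, -1, 0, 0, 0, 2, 0], [-1, 0, 0, 0, -1, 0, 0, 2]].
All simple roots have the same length, so the diagram is simply laced. The associated Dynkin diagram is a chain of 8 nodes with single edges (A_8), so the type is A_8 (the algebra sl(9)).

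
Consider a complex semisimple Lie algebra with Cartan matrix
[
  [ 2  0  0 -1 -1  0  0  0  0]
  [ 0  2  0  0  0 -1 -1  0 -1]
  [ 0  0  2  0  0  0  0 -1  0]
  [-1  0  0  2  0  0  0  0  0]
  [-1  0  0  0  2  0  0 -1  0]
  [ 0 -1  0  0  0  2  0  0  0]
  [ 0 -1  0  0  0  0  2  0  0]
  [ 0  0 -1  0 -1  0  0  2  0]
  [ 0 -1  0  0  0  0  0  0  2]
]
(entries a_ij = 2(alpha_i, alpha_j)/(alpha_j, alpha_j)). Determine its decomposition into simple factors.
The diagram associated to this matrix has two connected components: the simple roots {alpha_1, alpha_3, alpha_4, alpha_5, alpha_8} form a chain of 5 nodes with single edges (A_5), and {alpha_2, alpha_6, alpha_7, alpha_9} form a chain of 2 nodes with a fork of two nodes at one end (D_4). A semisimple Lie algebra decomposes uniquely as the direct sum of simple ideals, one per connected component of its Dynkin diagram, so g ≅ A_5 ⊕ D_4 (dimension 35 + 28 = 63).

A_5 ⊕ D_4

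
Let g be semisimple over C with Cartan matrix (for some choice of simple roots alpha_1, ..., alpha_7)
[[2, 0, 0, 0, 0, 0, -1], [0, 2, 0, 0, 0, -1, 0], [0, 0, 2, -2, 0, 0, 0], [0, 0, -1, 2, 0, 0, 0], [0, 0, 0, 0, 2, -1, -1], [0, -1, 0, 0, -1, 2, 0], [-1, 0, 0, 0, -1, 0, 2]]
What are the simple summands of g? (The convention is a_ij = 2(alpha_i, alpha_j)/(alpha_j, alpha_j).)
A_5 + B_2

The diagram associated to this matrix has two connected components: the simple roots {alpha_1, alpha_2, alpha_5, alpha_6, alpha_7} form a chain of 5 nodes with single edges (A_5), and {alpha_3, alpha_4} form a chain of 2 nodes with a double edge at one end; the terminal node there is the unique short simple root (B_2). A semisimple Lie algebra decomposes uniquely as the direct sum of simple ideals, one per connected component of its Dynkin diagram, so g ≅ A_5 ⊕ B_2 (dimension 35 + 10 = 45).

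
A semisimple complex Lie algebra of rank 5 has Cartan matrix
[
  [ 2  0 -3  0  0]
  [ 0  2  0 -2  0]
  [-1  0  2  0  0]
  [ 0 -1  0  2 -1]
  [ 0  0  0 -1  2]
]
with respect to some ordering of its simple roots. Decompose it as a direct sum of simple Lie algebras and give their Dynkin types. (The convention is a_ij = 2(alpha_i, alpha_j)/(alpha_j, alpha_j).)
The diagram associated to this matrix has two connected components: the simple roots {alpha_2, alpha_4, alpha_5} form a chain of 3 nodes with a double edge at one end; the terminal node there is the unique long simple root (C_3), and {alpha_1, alpha_3} form two nodes joined by a triple edge (G_2). A semisimple Lie algebra decomposes uniquely as the direct sum of simple ideals, one per connected component of its Dynkin diagram, so g ≅ C_3 ⊕ G_2 (dimension 21 + 14 = 35).

C_3 (sp(6)) + G_2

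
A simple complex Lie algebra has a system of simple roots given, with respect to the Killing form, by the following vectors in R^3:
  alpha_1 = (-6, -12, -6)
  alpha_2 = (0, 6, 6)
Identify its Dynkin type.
Compute the Cartan integers a_ij = 2(alpha_i, alpha_j)/(alpha_j, alpha_j); the resulting 2x2 Cartan matrix is
[[2, -3], [-1, 2]].
The roots have two lengths (squared-length ratio 3:1); the short ones are alpha_{2}. The associated Dynkin diagram is two nodes joined by a triple edge (G_2), so the type is G_2.

type G_2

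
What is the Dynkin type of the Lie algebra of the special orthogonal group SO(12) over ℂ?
type D_6

This is so(12) with 12 even, which has dimension 12(12-1)/2 = 66 and rank 12/2 = 6. In the classification of classical Lie algebras, the orthogonal algebra so(2n) in an even number of variables has type D_n; here n = 6, so the Dynkin diagram is a chain of 4 nodes with a fork of two nodes at one end (D_6). Hence the type is D_6.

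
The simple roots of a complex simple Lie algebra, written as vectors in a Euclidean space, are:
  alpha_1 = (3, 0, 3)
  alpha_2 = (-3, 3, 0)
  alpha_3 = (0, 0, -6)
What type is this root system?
type C_3

Compute the Cartan integers a_ij = 2(alpha_i, alpha_j)/(alpha_j, alpha_j); the resulting 3x3 Cartan matrix is
[[2, -1, -1], [-1, 2, 0], [-2, 0, 2]].
The roots have two lengths (squared-length ratio 2:1); the short ones are alpha_{1,2}. The associated Dynkin diagram is a chain of 3 nodes with a double edge at one end; the terminal node there is the unique long simple root (C_3), so the type is C_3 (the algebra sp(6)).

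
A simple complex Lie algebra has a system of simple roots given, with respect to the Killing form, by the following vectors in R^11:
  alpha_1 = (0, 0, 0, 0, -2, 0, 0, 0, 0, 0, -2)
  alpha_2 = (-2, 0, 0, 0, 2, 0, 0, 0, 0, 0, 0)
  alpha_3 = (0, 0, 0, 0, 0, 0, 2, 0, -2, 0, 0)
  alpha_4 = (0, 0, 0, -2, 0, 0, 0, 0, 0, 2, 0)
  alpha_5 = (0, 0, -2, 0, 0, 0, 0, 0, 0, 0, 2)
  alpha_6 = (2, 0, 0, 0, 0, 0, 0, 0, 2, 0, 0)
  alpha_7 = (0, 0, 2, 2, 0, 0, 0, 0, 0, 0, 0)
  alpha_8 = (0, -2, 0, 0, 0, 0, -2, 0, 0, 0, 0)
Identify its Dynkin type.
A8

Compute the Cartan integers a_ij = 2(alpha_i, alpha_j)/(alpha_j, alpha_j); the resulting 8x8 Cartan matrix is
[[2, -1, 0, 0, -1, 0, 0, 0], [-1, 2, 0, 0, 0, -1, 0, 0], [0, 0, 2, 0, 0, -1, 0, -1], [0, 0, 0, 2, 0, 0, -1, 0], [-1, 0, 0, 0, 2, 0, -1, 0], [0, -1, -1, 0, 0, 2, 0, 0], [0, 0, 0, -1, -1, 0, 2, 0], [0, 0, -1, 0, 0, 0, 0, 2]].
All simple roots have the same length, so the diagram is simply laced. The associated Dynkin diagram is a chain of 8 nodes with single edges (A_8), so the type is A_8 (the algebra sl(9)).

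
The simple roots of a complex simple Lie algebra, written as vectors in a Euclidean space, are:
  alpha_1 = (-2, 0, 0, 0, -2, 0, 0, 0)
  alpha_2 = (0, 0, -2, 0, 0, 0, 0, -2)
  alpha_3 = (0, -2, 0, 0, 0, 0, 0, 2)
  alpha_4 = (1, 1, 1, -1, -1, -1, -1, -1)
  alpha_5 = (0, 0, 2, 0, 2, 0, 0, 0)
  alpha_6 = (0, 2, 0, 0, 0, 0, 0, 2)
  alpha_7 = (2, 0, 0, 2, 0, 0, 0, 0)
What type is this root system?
E_7

Compute the Cartan integers a_ij = 2(alpha_i, alpha_j)/(alpha_j, alpha_j); the resulting 7x7 Cartan matrix is
[[2, 0, 0, 0, -1, 0, -1], [0, 2, -1, 0, -1, -1, 0], [0, -1, 2, -1, 0, 0, 0], [0, 0, -1, 2, 0, 0, 0], [-1, -1, 0, 0, 2, 0, 0], [0, -1, 0, 0, 0, 2, 0], [-1, 0, 0, 0, 0, 0, 2]].
All simple roots have the same length, so the diagram is simply laced. The associated Dynkin diagram is a chain of 6 nodes with one extra node attached to the third node from one end (E_7), so the type is E_7.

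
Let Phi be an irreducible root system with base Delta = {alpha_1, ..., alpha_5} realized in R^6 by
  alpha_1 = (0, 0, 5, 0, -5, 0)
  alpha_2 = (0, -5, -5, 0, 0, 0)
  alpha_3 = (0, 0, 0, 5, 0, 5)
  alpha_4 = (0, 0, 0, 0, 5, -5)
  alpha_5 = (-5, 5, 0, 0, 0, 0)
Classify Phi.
type A_5

Compute the Cartan integers a_ij = 2(alpha_i, alpha_j)/(alpha_j, alpha_j); the resulting 5x5 Cartan matrix is
[[2, -1, 0, -1, 0], [-1, 2, 0, 0, -1], [0, 0, 2, -1, 0], [-1, 0, -1, 2, 0], [0, -1, 0, 0, 2]].
All simple roots have the same length, so the diagram is simply laced. The associated Dynkin diagram is a chain of 5 nodes with single edges (A_5), so the type is A_5 (the algebra sl(6)).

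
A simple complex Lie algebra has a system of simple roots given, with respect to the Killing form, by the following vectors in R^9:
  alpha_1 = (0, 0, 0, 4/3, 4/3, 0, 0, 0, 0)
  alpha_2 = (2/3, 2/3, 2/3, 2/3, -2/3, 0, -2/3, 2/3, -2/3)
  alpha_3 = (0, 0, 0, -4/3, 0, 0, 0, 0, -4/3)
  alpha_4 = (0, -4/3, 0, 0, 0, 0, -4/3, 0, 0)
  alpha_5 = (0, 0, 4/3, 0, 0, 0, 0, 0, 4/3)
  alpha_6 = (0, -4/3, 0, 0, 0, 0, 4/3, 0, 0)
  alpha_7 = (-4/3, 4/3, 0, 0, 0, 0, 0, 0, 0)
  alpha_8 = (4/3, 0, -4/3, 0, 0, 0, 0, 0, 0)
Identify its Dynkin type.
Compute the Cartan integers a_ij = 2(alpha_i, alpha_j)/(alpha_j, alpha_j); the resulting 8x8 Cartan matrix is
[[2, 0, -1, 0, 0, 0, 0, 0], [0, 2, 0, 0, 0, -1, 0, 0], [-1, 0, 2, 0, -1, 0, 0, 0], [0, 0, 0, 2, 0, 0, -1, 0], [0, 0, -1, 0, 2, 0, 0, -1], [0, -1, 0, 0, 0, 2, -1, 0], [0, 0, 0, -1, 0, -1, 2, -1], [0, 0, 0, 0, -1, 0, -1, 2]].
All simple roots have the same length, so the diagram is simply laced. The associated Dynkin diagram is a chain of 7 nodes with one extra node attached to the third node from one end (E_8), so the type is E_8.

E_8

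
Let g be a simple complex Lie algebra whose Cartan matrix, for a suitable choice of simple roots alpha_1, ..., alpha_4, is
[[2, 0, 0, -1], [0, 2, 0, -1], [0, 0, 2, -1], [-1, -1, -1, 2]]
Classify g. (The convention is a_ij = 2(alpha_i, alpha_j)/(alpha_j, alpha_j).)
The matrix has rank 4 with 2's on the diagonal. Reading the off-diagonal entries as Dynkin edges (a single edge where a_ij = a_ji = -1; a double or triple edge where a_ij * a_ji = 2 or 3), the diagram is a chain of 2 nodes with a fork of two nodes at one end (D_4). One simple-root ordering that puts it in standard form is (alpha_2, alpha_4, alpha_1, alpha_3). So the algebra is type D_4, i.e. so(8).

D_4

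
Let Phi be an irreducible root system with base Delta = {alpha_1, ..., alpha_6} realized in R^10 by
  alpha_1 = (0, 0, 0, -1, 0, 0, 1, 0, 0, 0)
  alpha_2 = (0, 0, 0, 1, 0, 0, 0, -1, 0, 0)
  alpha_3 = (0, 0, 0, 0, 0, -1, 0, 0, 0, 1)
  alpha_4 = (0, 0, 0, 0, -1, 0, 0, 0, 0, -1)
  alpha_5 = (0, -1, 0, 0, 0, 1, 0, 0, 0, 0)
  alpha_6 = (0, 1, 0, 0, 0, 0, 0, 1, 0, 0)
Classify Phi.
A6

Compute the Cartan integers a_ij = 2(alpha_i, alpha_j)/(alpha_j, alpha_j); the resulting 6x6 Cartan matrix is
[[2, -1, 0, 0, 0, 0], [-1, 2, 0, 0, 0, -1], [0, 0, 2, -1, -1, 0], [0, 0, -1, 2, 0, 0], [0, 0, -1, 0, 2, -1], [0, -1, 0, 0, -1, 2]].
All simple roots have the same length, so the diagram is simply laced. The associated Dynkin diagram is a chain of 6 nodes with single edges (A_6), so the type is A_6 (the algebra sl(7)).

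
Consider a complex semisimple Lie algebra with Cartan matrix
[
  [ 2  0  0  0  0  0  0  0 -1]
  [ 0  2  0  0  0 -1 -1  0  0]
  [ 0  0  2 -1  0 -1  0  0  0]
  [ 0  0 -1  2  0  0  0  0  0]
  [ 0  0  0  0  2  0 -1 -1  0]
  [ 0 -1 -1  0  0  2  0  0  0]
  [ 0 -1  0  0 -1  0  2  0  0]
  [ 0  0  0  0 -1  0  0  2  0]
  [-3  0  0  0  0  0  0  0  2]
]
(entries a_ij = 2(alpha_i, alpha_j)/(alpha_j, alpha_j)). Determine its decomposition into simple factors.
The diagram associated to this matrix has two connected components: the simple roots {alpha_2, alpha_3, alpha_4, alpha_5, alpha_6, alpha_7, alpha_8} form a chain of 7 nodes with single edges (A_7), and {alpha_1, alpha_9} form two nodes joined by a triple edge (G_2). A semisimple Lie algebra decomposes uniquely as the direct sum of simple ideals, one per connected component of its Dynkin diagram, so g ≅ A_7 ⊕ G_2 (dimension 63 + 14 = 77).

A_7 + G_2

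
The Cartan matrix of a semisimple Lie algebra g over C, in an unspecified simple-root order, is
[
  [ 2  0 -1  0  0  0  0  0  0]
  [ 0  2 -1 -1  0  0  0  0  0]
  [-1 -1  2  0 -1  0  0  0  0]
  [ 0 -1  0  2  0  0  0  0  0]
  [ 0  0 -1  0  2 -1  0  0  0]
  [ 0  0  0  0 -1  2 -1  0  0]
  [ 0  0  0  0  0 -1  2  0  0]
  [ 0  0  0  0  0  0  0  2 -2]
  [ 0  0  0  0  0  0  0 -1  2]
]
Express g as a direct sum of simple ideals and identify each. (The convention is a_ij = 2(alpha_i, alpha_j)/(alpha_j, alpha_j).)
B_2 + E_7

The diagram associated to this matrix has two connected components: the simple roots {alpha_8, alpha_9} form a chain of 2 nodes with a double edge at one end; the terminal node there is the unique short simple root (B_2), and {alpha_1, alpha_2, alpha_3, alpha_4, alpha_5, alpha_6, alpha_7} form a chain of 6 nodes with one extra node attached to the third node from one end (E_7). A semisimple Lie algebra decomposes uniquely as the direct sum of simple ideals, one per connected component of its Dynkin diagram, so g ≅ B_2 ⊕ E_7 (dimension 10 + 133 = 143).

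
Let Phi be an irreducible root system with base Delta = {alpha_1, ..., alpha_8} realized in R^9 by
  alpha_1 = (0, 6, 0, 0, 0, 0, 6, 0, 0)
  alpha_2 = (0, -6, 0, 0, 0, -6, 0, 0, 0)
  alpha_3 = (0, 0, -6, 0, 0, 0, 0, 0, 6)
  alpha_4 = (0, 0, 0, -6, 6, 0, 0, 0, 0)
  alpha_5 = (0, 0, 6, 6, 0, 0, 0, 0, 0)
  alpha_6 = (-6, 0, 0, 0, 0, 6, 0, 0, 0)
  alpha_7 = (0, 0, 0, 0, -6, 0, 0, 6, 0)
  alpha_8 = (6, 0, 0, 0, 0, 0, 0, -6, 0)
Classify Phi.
type A_8

Compute the Cartan integers a_ij = 2(alpha_i, alpha_j)/(alpha_j, alpha_j); the resulting 8x8 Cartan matrix is
[[2, -1, 0, 0, 0, 0, 0, 0], [-1, 2, 0, 0, 0, -1, 0, 0], [0, 0, 2, 0, -1, 0, 0, 0], [0, 0, 0, 2, -1, 0, -1, 0], [0, 0, -1, -1, 2, 0, 0, 0], [0, -1, 0, 0, 0, 2, 0, -1], [0, 0, 0, -1, 0, 0, 2, -1], [0, 0, 0, 0, 0, -1, -1, 2]].
All simple roots have the same length, so the diagram is simply laced. The associated Dynkin diagram is a chain of 8 nodes with single edges (A_8), so the type is A_8 (the algebra sl(9)).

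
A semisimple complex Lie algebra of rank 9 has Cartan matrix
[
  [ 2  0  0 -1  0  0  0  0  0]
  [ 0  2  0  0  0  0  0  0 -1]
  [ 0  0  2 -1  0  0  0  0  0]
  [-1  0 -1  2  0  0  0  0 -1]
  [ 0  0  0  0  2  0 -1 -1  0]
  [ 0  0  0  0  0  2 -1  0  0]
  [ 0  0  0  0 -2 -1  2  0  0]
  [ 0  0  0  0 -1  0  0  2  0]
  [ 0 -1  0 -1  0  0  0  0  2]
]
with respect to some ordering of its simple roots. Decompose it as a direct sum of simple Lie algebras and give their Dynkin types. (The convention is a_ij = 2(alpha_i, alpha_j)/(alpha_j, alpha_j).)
The diagram associated to this matrix has two connected components: the simple roots {alpha_1, alpha_2, alpha_3, alpha_4, alpha_9} form a chain of 3 nodes with a fork of two nodes at one end (D_5), and {alpha_5, alpha_6, alpha_7, alpha_8} form a chain of 4 nodes with a double edge between the middle two (F_4). A semisimple Lie algebra decomposes uniquely as the direct sum of simple ideals, one per connected component of its Dynkin diagram, so g ≅ D_5 ⊕ F_4 (dimension 45 + 52 = 97).

type D_5 + type F_4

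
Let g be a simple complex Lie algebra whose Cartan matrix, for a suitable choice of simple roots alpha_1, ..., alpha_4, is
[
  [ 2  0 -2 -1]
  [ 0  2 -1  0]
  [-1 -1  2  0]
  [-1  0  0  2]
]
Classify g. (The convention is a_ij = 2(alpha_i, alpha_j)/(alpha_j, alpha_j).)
The matrix has rank 4 with 2's on the diagonal. Reading the off-diagonal entries as Dynkin edges (a single edge where a_ij = a_ji = -1; a double or triple edge where a_ij * a_ji = 2 or 3), the diagram is a chain of 4 nodes with a double edge between the middle two (F_4). One simple-root ordering that puts it in standard form is (alpha_4, alpha_1, alpha_3, alpha_2). So the algebra is type F_4.

F4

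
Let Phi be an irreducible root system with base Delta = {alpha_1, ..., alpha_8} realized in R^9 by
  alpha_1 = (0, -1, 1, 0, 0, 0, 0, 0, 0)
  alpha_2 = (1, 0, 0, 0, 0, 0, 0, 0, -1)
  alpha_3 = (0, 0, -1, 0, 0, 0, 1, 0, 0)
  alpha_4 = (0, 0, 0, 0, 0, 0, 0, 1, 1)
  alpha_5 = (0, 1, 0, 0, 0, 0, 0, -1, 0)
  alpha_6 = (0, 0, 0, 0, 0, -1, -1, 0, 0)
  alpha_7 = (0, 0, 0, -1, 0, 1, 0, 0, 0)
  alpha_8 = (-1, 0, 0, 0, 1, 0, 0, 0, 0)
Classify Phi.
Compute the Cartan integers a_ij = 2(alpha_i, alpha_j)/(alpha_j, alpha_j); the resulting 8x8 Cartan matrix is
[[2, 0, -1, 0, -1, 0, 0, 0], [0, 2, 0, -1, 0, 0, 0, -1], [-1, 0, 2, 0, 0, -1, 0, 0], [0, -1, 0, 2, -1, 0, 0, 0], [-1, 0, 0, -1, 2, 0, 0, 0], [0, 0, -1, 0, 0, 2, -1, 0], [0, 0, 0, 0, 0, -1, 2, 0], [0, -1, 0, 0, 0, 0, 0, 2]].
All simple roots have the same length, so the diagram is simply laced. The associated Dynkin diagram is a chain of 8 nodes with single edges (A_8), so the type is A_8 (the algebra sl(9)).

type A_8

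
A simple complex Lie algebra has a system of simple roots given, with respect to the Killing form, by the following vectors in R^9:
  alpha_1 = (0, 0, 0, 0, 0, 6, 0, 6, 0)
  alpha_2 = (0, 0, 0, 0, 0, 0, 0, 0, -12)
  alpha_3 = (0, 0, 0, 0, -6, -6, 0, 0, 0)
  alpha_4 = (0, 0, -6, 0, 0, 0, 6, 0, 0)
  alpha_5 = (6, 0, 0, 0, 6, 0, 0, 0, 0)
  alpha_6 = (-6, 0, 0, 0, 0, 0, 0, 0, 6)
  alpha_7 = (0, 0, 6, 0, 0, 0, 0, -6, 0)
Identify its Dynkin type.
C7

Compute the Cartan integers a_ij = 2(alpha_i, alpha_j)/(alpha_j, alpha_j); the resulting 7x7 Cartan matrix is
[[2, 0, -1, 0, 0, 0, -1], [0, 2, 0, 0, 0, -2, 0], [-1, 0, 2, 0, -1, 0, 0], [0, 0, 0, 2, 0, 0, -1], [0, 0, -1, 0, 2, -1, 0], [0, -1, 0, 0, -1, 2, 0], [-1, 0, 0, -1, 0, 0, 2]].
The roots have two lengths (squared-length ratio 2:1); the short ones are alpha_{1,3,4,5,6,7}. The associated Dynkin diagram is a chain of 7 nodes with a double edge at one end; the terminal node there is the unique long simple root (C_7), so the type is C_7 (the algebra sp(14)).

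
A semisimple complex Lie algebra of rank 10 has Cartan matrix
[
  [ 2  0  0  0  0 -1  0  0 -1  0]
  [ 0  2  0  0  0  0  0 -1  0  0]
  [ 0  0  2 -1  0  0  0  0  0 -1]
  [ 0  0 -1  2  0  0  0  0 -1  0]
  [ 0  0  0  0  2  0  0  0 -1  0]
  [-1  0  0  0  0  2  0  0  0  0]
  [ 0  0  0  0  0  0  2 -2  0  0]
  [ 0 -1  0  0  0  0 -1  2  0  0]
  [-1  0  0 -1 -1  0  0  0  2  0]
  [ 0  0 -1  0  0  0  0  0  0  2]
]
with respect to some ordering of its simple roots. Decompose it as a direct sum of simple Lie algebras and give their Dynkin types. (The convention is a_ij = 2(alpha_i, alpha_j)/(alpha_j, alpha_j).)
The diagram associated to this matrix has two connected components: the simple roots {alpha_2, alpha_7, alpha_8} form a chain of 3 nodes with a double edge at one end; the terminal node there is the unique long simple root (C_3), and {alpha_1, alpha_3, alpha_4, alpha_5, alpha_6, alpha_9, alpha_10} form a chain of 6 nodes with one extra node attached to the third node from one end (E_7). A semisimple Lie algebra decomposes uniquely as the direct sum of simple ideals, one per connected component of its Dynkin diagram, so g ≅ C_3 ⊕ E_7 (dimension 21 + 133 = 154).

C_3 ⊕ E_7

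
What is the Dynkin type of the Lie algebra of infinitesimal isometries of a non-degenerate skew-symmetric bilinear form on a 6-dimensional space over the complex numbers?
C_3

This is sp(6), which has dimension 6(6+1)/2 = 21 and rank 6/2 = 3. In the classification of classical Lie algebras, the symplectic algebra sp(2n) has type C_n; here n = 3, so the Dynkin diagram is a chain of 3 nodes with a double edge at one end; the terminal node there is the unique long simple root (C_3). Hence the type is C_3.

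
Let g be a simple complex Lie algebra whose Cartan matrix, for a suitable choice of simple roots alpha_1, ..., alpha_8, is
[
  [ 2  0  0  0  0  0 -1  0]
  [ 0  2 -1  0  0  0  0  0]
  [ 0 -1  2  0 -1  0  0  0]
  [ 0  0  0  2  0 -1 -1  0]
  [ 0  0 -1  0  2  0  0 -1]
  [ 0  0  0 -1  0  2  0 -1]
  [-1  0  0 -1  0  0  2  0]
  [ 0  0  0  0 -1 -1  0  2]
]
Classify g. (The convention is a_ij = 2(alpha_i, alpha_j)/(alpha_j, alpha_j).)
A_8 (sl(9))

The matrix has rank 8 with 2's on the diagonal. Reading the off-diagonal entries as Dynkin edges (a single edge where a_ij = a_ji = -1; a double or triple edge where a_ij * a_ji = 2 or 3), the diagram is a chain of 8 nodes with single edges (A_8). One simple-root ordering that puts it in standard form is (alpha_2, alpha_3, alpha_5, alpha_8, alpha_6, alpha_4, alpha_7, alpha_1). So the algebra is type A_8, i.e. sl(9).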